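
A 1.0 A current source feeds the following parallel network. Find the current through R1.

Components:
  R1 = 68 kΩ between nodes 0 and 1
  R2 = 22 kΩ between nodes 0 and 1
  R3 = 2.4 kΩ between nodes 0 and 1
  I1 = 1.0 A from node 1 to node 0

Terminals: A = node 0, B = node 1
All resistors sit directly between nodes 0 and 1, so they are in parallel and share one voltage V; the full source current 1 A splits among them.
1/R_par = 1/68000 + 1/22000 + 1/2400 = 0.0004768 S  =>  R_par = 2097 Ω
V = I × R_par = 1 × 2097 = 2097 V
I_R1 = V/R1 = 2097/68000 = 0.03084 A

Final answer: 0.03084 A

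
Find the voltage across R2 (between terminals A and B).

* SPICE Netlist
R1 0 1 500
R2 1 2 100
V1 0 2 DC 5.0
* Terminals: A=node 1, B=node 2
R1 and R2 are in series across V1 (node 0 → node 1 → node 2), and the output A–B is taken across R2, so this is a voltage divider.
Series current: I = V1/(R1 + R2) = 5/(500 + 100) = 5/600 = 0.008333 A
V_R2 = I × R2 = V1 × R2/(R1 + R2) = 5 × 100/600 = 0.8333 V

Final answer: 0.8333 V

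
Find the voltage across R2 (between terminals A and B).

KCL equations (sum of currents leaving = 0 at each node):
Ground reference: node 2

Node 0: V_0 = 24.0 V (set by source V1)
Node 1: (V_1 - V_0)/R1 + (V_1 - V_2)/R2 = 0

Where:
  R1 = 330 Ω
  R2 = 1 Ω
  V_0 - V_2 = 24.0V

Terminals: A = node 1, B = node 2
R1 and R2 are in series across V1 (node 0 → node 1 → node 2), and the output A–B is taken across R2, so this is a voltage divider.
Series current: I = V1/(R1 + R2) = 24/(330 + 1) = 24/331 = 0.07251 A
V_R2 = I × R2 = V1 × R2/(R1 + R2) = 24 × 1/331 = 0.07251 V

Final answer: 0.07251 V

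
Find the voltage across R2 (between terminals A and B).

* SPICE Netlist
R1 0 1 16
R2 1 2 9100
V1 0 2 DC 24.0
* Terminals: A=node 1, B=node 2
R1 and R2 are in series across V1 (node 0 → node 1 → node 2), and the output A–B is taken across R2, so this is a voltage divider.
Series current: I = V1/(R1 + R2) = 24/(16 + 9100) = 24/9116 = 0.002633 A
V_R2 = I × R2 = V1 × R2/(R1 + R2) = 24 × 9100/9116 = 23.96 V

Final answer: 23.96 V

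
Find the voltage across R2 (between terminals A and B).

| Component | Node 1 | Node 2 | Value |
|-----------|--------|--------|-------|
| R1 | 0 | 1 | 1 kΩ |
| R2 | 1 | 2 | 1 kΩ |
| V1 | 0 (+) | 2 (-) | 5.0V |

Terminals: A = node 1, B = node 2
R1 and R2 are in series across V1 (node 0 → node 1 → node 2), and the output A–B is taken across R2, so this is a voltage divider.
Series current: I = V1/(R1 + R2) = 5/(1000 + 1000) = 5/2000 = 0.0025 A
V_R2 = I × R2 = V1 × R2/(R1 + R2) = 5 × 1000/2000 = 2.5 V

Final answer: 2.5 V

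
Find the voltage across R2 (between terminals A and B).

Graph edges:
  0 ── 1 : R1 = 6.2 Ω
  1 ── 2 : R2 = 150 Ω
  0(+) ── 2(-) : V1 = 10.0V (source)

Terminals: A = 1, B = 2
R1 and R2 are in series across V1 (node 0 → node 1 → node 2), and the output A–B is taken across R2, so this is a voltage divider.
Series current: I = V1/(R1 + R2) = 10/(6.2 + 150) = 10/156.2 = 0.06402 A
V_R2 = I × R2 = V1 × R2/(R1 + R2) = 10 × 150/156.2 = 9.603 V

Final answer: 9.603 V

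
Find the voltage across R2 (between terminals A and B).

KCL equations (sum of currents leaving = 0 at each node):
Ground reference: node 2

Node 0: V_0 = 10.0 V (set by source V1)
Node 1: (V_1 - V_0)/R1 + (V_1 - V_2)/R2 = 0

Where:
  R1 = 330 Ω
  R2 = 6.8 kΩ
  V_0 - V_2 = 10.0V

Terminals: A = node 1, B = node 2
R1 and R2 are in series across V1 (node 0 → node 1 → node 2), and the output A–B is taken across R2, so this is a voltage divider.
Series current: I = V1/(R1 + R2) = 10/(330 + 6800) = 10/7130 = 0.001403 A
V_R2 = I × R2 = V1 × R2/(R1 + R2) = 10 × 6800/7130 = 9.537 V

Final answer: 9.537 V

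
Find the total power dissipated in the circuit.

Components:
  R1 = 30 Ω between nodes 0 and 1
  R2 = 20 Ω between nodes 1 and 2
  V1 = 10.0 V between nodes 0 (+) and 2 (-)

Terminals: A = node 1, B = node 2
Nodal analysis, taking node 2 as the 0 V reference.
Source V1 fixes V_0 = 10 V.
KCL at each unknown node (sum of currents leaving = 0; resistances in Ω):
  Node 1: (V_1 - 10)/30 + (V_1 - 0)/20 = 0
Collecting terms: 0.08333 × V_1 = 0.3333  =>  V_1 = 4 V
Power in each resistor, P = (ΔV)²/R:
  P_R1 = (10 - 4)²/30 = 1.2 W
  P_R2 = (4 - 0)²/20 = 0.8 W
P_total = P_R1 + P_R2 = 2 W

Final answer: 2 W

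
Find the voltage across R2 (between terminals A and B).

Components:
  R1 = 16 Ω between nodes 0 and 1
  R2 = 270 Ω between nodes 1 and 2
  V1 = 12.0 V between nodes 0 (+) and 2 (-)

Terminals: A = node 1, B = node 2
R1 and R2 are in series across V1 (node 0 → node 1 → node 2), and the output A–B is taken across R2, so this is a voltage divider.
Series current: I = V1/(R1 + R2) = 12/(16 + 270) = 12/286 = 0.04196 A
V_R2 = I × R2 = V1 × R2/(R1 + R2) = 12 × 270/286 = 11.33 V

Final answer: 11.33 V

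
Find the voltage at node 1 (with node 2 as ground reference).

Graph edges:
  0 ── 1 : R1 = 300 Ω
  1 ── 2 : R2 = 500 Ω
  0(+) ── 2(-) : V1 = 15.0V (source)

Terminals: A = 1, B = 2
Nodal analysis, taking node 2 as the 0 V reference.
Source V1 fixes V_0 = 15 V.
KCL at each unknown node (sum of currents leaving = 0; resistances in Ω):
  Node 1: (V_1 - 15)/300 + (V_1 - 0)/500 = 0
Collecting terms: 0.005333 × V_1 = 0.05  =>  V_1 = 9.375 V
The requested potential is V_1 = 9.375 V.

Final answer: V_1 = 9.375 V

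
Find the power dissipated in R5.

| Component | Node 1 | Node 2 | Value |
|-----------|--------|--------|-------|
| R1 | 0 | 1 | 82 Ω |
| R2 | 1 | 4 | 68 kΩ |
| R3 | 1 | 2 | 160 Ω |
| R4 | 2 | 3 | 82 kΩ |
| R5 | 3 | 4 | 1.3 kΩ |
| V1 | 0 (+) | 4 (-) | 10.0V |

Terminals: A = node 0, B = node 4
Nodal analysis, taking node 4 as the 0 V reference.
Source V1 fixes V_0 = 10 V.
KCL at each unknown node (sum of currents leaving = 0; resistances in Ω):
  Node 1: (V_1 - 10)/82 + (V_1 - 0)/68000 + (V_1 - V_2)/160 = 0
  Node 2: (V_2 - V_1)/160 + (V_2 - V_3)/82000 = 0
  Node 3: (V_3 - V_2)/82000 + (V_3 - 0)/1300 = 0
Collecting terms (coefficients in siemens):
  0.01846·V_1 - 0.00625·V_2 = 0.122
  0.006262·V_2 - 0.00625·V_1 - 0.0000122·V_3 = 0
  0.0007814·V_3 - 0.0000122·V_2 = 0
Solving these 3 simultaneous equations (Gaussian elimination) gives:
  V_1 = 9.978 V, V_2 = 9.959 V, V_3 = 0.1554 V
I_R5 = (V_3 - V_4)/R5 = (0.1554 - 0)/1300 = 0.0001196 A
P_R5 = I_R5² × R5 = (0.0001196)² × 1300 = 0.00001858 W

Final answer: 1.858e-05 W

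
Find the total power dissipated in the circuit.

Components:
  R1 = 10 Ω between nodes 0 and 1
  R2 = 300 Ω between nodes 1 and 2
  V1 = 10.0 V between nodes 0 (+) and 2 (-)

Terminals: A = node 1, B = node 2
Nodal analysis, taking node 2 as the 0 V reference.
Source V1 fixes V_0 = 10 V.
KCL at each unknown node (sum of currents leaving = 0; resistances in Ω):
  Node 1: (V_1 - 10)/10 + (V_1 - 0)/300 = 0
Collecting terms: 0.1033 × V_1 = 1  =>  V_1 = 9.677 V
Power in each resistor, P = (ΔV)²/R:
  P_R1 = (10 - 9.677)²/10 = 0.01041 W
  P_R2 = (9.677 - 0)²/300 = 0.3122 W
P_total = P_R1 + P_R2 = 0.3226 W

Final answer: 0.3226 W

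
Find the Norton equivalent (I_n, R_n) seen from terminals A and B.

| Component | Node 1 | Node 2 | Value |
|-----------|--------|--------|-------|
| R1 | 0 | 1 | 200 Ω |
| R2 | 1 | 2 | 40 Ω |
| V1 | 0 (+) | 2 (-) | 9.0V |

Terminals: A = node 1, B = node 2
Find the Thévenin equivalent first; then I_n = V_th/R_th and R_n = R_th.
Step 1 — V_th is the open-circuit voltage V_A - V_B (nothing connected across the terminals).
Nodal analysis, taking node 2 as the 0 V reference.
Source V1 fixes V_0 = 9 V.
KCL at each unknown node (sum of currents leaving = 0; resistances in Ω):
  Node 1: (V_1 - 9)/200 + (V_1 - 0)/40 = 0
Collecting terms: 0.03 × V_1 = 0.045  =>  V_1 = 1.5 V
V_th = V_1 - V_2 = 1.5 - 0 = 1.5 V
Step 2 — R_th: zero the source — replace V1 by a short circuit (node 2 merges into node 0) — and find the resistance seen between A (node 1) and B (node 0).
Reduce the network between node 1 (A) and node 0 (B) by series/parallel combination:
  Rp1 = R1 ‖ R2 (parallel, both between nodes 0 and 1) = 1/(1/200 + 1/40) = 33.33 Ω
R_th = 33.33 Ω
I_n = V_th/R_th = 1.5/33.33 = 0.045 A, and R_n = R_th = 33.33 Ω

Final answer: I_n = 0.045 A, R_n = 33.33 Ω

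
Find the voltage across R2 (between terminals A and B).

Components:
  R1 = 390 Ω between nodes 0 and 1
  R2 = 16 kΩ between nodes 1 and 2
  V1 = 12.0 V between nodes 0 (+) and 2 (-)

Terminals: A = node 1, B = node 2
R1 and R2 are in series across V1 (node 0 → node 1 → node 2), and the output A–B is taken across R2, so this is a voltage divider.
Series current: I = V1/(R1 + R2) = 12/(390 + 16000) = 12/16390 = 0.0007322 A
V_R2 = I × R2 = V1 × R2/(R1 + R2) = 12 × 16000/16390 = 11.71 V

Final answer: 11.71 V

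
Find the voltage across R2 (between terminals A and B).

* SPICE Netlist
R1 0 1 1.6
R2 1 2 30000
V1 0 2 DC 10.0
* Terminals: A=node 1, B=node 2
R1 and R2 are in series across V1 (node 0 → node 1 → node 2), and the output A–B is taken across R2, so this is a voltage divider.
Series current: I = V1/(R1 + R2) = 10/(1.6 + 30000) = 10/30000 = 0.0003333 A
V_R2 = I × R2 = V1 × R2/(R1 + R2) = 10 × 30000/30000 = 9.999 V

Final answer: 9.999 V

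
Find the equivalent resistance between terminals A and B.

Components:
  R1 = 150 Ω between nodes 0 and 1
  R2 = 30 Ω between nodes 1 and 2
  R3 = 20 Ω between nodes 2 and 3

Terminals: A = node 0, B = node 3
Reduce the network between node 0 (A) and node 3 (B) by series/parallel combination:
  Rs1 = R1 + R2 (series, joined only at node 1) = 150 + 30 = 180 Ω
  Rs2 = R3 + Rs1 (series, joined only at node 2) = 20 + 180 = 200 Ω
R_eq = 200 Ω

Final answer: 200 Ω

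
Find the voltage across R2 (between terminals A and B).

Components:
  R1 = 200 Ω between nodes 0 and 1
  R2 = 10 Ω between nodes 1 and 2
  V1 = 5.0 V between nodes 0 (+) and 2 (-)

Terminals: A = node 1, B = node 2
R1 and R2 are in series across V1 (node 0 → node 1 → node 2), and the output A–B is taken across R2, so this is a voltage divider.
Series current: I = V1/(R1 + R2) = 5/(200 + 10) = 5/210 = 0.02381 A
V_R2 = I × R2 = V1 × R2/(R1 + R2) = 5 × 10/210 = 0.2381 V

Final answer: 0.2381 V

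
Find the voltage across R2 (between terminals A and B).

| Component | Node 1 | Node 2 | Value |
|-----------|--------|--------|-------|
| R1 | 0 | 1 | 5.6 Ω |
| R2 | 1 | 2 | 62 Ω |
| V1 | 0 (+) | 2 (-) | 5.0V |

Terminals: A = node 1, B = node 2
R1 and R2 are in series across V1 (node 0 → node 1 → node 2), and the output A–B is taken across R2, so this is a voltage divider.
Series current: I = V1/(R1 + R2) = 5/(5.6 + 62) = 5/67.6 = 0.07396 A
V_R2 = I × R2 = V1 × R2/(R1 + R2) = 5 × 62/67.6 = 4.586 V

Final answer: 4.586 V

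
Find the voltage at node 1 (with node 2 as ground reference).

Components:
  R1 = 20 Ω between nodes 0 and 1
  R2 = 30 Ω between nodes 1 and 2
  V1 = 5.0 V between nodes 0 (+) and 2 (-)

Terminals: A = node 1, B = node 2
Nodal analysis, taking node 2 as the 0 V reference.
Source V1 fixes V_0 = 5 V.
KCL at each unknown node (sum of currents leaving = 0; resistances in Ω):
  Node 1: (V_1 - 5)/20 + (V_1 - 0)/30 = 0
Collecting terms: 0.08333 × V_1 = 0.25  =>  V_1 = 3 V
The requested potential is V_1 = 3 V.

Final answer: V_1 = 3 V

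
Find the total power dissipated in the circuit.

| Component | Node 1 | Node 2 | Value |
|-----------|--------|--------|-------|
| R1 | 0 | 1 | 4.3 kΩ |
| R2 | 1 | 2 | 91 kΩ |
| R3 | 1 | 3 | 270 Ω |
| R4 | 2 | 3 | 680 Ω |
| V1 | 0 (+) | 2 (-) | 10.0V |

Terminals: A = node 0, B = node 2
Nodal analysis, taking node 2 as the 0 V reference.
Source V1 fixes V_0 = 10 V.
KCL at each unknown node (sum of currents leaving = 0; resistances in Ω):
  Node 1: (V_1 - 10)/4300 + (V_1 - 0)/91000 + (V_1 - V_3)/270 = 0
  Node 3: (V_3 - V_1)/270 + (V_3 - 0)/680 = 0
Collecting terms (coefficients in siemens):
  0.003947·V_1 - 0.003704·V_3 = 0.002326
  0.005174·V_3 - 0.003704·V_1 = 0
Determinant D = (0.003947)(0.005174) - (-0.003704)(-0.003704) = 0.000006707
V_1 = [(0.002326)(0.005174) - (-0.003704)(0)]/D = 1.794 V
V_3 = [(0.003947)(0) - (0.002326)(-0.003704)]/D = 1.284 V
Power in each resistor, P = (ΔV)²/R:
  P_R1 = (10 - 1.794)²/4300 = 0.01566 W
  P_R2 = (1.794 - 0)²/91000 = 0.00003537 W
  P_R3 = (1.794 - 1.284)²/270 = 0.0009631 W
  P_R4 = (0 - 1.284)²/680 = 0.002425 W
P_total = P_R1 + P_R2 + P_R3 + P_R4 = 0.01908 W

Final answer: 0.01908 W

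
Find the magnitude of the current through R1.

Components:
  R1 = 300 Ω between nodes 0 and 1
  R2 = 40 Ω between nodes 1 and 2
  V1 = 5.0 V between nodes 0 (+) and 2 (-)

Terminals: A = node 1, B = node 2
Nodal analysis, taking node 2 as the 0 V reference.
Source V1 fixes V_0 = 5 V.
KCL at each unknown node (sum of currents leaving = 0; resistances in Ω):
  Node 1: (V_1 - 5)/300 + (V_1 - 0)/40 = 0
Collecting terms: 0.02833 × V_1 = 0.01667  =>  V_1 = 0.5882 V
I_R1 = (V_0 - V_1)/R1 = (5 - 0.5882)/300 = 0.01471 A
|I_R1| = 0.01471 A

Final answer: |I_R1| = 0.01471 A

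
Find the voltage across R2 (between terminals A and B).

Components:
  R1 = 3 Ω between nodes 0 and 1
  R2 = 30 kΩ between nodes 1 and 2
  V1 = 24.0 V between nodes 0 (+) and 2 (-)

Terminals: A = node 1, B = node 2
R1 and R2 are in series across V1 (node 0 → node 1 → node 2), and the output A–B is taken across R2, so this is a voltage divider.
Series current: I = V1/(R1 + R2) = 24/(3 + 30000) = 24/30000 = 0.0007999 A
V_R2 = I × R2 = V1 × R2/(R1 + R2) = 24 × 30000/30000 = 24 V

Final answer: 24 V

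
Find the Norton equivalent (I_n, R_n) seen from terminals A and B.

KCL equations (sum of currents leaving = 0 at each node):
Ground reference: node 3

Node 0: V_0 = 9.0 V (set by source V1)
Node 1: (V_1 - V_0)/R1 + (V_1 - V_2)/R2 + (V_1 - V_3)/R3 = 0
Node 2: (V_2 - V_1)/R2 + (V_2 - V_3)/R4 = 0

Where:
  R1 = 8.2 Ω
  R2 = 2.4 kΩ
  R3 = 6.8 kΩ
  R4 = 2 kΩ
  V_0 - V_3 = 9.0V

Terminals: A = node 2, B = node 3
Find the Thévenin equivalent first; then I_n = V_th/R_th and R_n = R_th.
Step 1 — V_th is the open-circuit voltage V_A - V_B (nothing connected across the terminals).
Nodal analysis, taking node 3 as the 0 V reference.
Source V1 fixes V_0 = 9 V.
KCL at each unknown node (sum of currents leaving = 0; resistances in Ω):
  Node 1: (V_1 - 9)/8.2 + (V_1 - V_2)/2400 + (V_1 - 0)/6800 = 0
  Node 2: (V_2 - V_1)/2400 + (V_2 - 0)/2000 = 0
Collecting terms (coefficients in siemens):
  0.1225·V_1 - 0.0004167·V_2 = 1.098
  0.0009167·V_2 - 0.0004167·V_1 = 0
Determinant D = (0.1225)(0.0009167) - (-0.0004167)(-0.0004167) = 0.0001121
V_1 = [(1.098)(0.0009167) - (-0.0004167)(0)]/D = 8.972 V
V_2 = [(0.1225)(0) - (1.098)(-0.0004167)]/D = 4.078 V
V_th = V_2 - V_3 = 4.078 - 0 = 4.078 V
Step 2 — R_th: zero the source — replace V1 by a short circuit (node 3 merges into node 0) — and find the resistance seen between A (node 2) and B (node 0).
Reduce the network between node 2 (A) and node 0 (B) by series/parallel combination:
  Rp1 = R1 ‖ R3 (parallel, both between nodes 0 and 1) = 1/(1/8.2 + 1/6800) = 8.19 Ω
  Rs1 = R2 + Rp1 (series, joined only at node 1) = 2400 + 8.19 = 2408 Ω
  Rp2 = R4 ‖ Rs1 (parallel, both between nodes 0 and 2) = 1/(1/2000 + 1/2408) = 1093 Ω
R_th = 1.093 kΩ
I_n = V_th/R_th = 4.078/1093 = 0.003733 A, and R_n = R_th = 1.093 kΩ

Final answer: I_n = 0.003733 A, R_n = 1.093 kΩ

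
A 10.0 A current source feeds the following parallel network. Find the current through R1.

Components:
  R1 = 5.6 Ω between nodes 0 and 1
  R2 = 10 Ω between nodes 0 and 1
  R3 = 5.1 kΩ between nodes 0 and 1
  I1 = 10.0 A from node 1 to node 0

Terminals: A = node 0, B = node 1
All resistors sit directly between nodes 0 and 1, so they are in parallel and share one voltage V; the full source current 10 A splits among them.
1/R_par = 1/5.6 + 1/10 + 1/5100 = 0.2788 S  =>  R_par = 3.587 Ω
V = I × R_par = 10 × 3.587 = 35.87 V
I_R1 = V/R1 = 35.87/5.6 = 6.406 A

Final answer: 6.406 A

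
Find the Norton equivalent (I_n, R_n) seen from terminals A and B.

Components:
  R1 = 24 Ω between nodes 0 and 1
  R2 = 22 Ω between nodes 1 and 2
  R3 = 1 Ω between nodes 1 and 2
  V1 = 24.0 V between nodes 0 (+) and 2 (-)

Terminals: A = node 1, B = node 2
Find the Thévenin equivalent first; then I_n = V_th/R_th and R_n = R_th.
Step 1 — V_th is the open-circuit voltage V_A - V_B (nothing connected across the terminals).
Nodal analysis, taking node 2 as the 0 V reference.
Source V1 fixes V_0 = 24 V.
KCL at each unknown node (sum of currents leaving = 0; resistances in Ω):
  Node 1: (V_1 - 24)/24 + (V_1 - 0)/22 + (V_1 - 0)/1 = 0
Collecting terms: 1.087 × V_1 = 1  =>  V_1 = 0.9199 V
V_th = V_1 - V_2 = 0.9199 - 0 = 0.9199 V
Step 2 — R_th: zero the source — replace V1 by a short circuit (node 2 merges into node 0) — and find the resistance seen between A (node 1) and B (node 0).
Reduce the network between node 1 (A) and node 0 (B) by series/parallel combination:
  Rp1 = R1 ‖ R2 ‖ R3 (parallel, all between nodes 0 and 1) = 1/(1/24 + 1/22 + 1/1) = 0.9199 Ω
R_th = 0.9199 Ω
I_n = V_th/R_th = 0.9199/0.9199 = 1 A, and R_n = R_th = 0.9199 Ω

Final answer: I_n = 1 A, R_n = 0.9199 Ω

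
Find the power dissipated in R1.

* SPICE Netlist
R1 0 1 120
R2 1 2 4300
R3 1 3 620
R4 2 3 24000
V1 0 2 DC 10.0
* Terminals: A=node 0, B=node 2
Nodal analysis, taking node 2 as the 0 V reference.
Source V1 fixes V_0 = 10 V.
KCL at each unknown node (sum of currents leaving = 0; resistances in Ω):
  Node 1: (V_1 - 10)/120 + (V_1 - 0)/4300 + (V_1 - V_3)/620 = 0
  Node 3: (V_3 - V_1)/620 + (V_3 - 0)/24000 = 0
Collecting terms (coefficients in siemens):
  0.01018·V_1 - 0.001613·V_3 = 0.08333
  0.001655·V_3 - 0.001613·V_1 = 0
Determinant D = (0.01018)(0.001655) - (-0.001613)(-0.001613) = 0.00001424
V_1 = [(0.08333)(0.001655) - (-0.001613)(0)]/D = 9.683 V
V_3 = [(0.01018)(0) - (0.08333)(-0.001613)]/D = 9.439 V
I_R1 = (V_0 - V_1)/R1 = (10 - 9.683)/120 = 0.002645 A
P_R1 = I_R1² × R1 = (0.002645)² × 120 = 0.0008396 W

Final answer: 0.0008396 W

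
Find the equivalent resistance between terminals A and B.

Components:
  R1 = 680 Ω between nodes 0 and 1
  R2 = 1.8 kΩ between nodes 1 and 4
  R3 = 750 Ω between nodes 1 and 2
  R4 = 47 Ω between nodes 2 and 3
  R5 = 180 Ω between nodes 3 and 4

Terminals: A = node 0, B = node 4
Reduce the network between node 0 (A) and node 4 (B) by series/parallel combination:
  Rs1 = R3 + R4 (series, joined only at node 2) = 750 + 47 = 797 Ω
  Rs2 = R5 + Rs1 (series, joined only at node 3) = 180 + 797 = 977 Ω
  Rp1 = R2 ‖ Rs2 (parallel, both between nodes 1 and 4) = 1/(1/1800 + 1/977) = 633.3 Ω
  Rs3 = R1 + Rp1 (series, joined only at node 1) = 680 + 633.3 = 1313 Ω
R_eq = 1.313 kΩ

Final answer: 1.313 kΩ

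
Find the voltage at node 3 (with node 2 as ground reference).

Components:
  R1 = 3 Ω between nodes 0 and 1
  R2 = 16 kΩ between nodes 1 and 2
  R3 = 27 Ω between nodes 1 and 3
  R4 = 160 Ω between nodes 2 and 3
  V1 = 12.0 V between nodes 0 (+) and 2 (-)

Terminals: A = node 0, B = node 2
Nodal analysis, taking node 2 as the 0 V reference.
Source V1 fixes V_0 = 12 V.
KCL at each unknown node (sum of currents leaving = 0; resistances in Ω):
  Node 1: (V_1 - 12)/3 + (V_1 - 0)/16000 + (V_1 - V_3)/27 = 0
  Node 3: (V_3 - V_1)/27 + (V_3 - 0)/160 = 0
Collecting terms (coefficients in siemens):
  0.3704·V_1 - 0.03704·V_3 = 4
  0.04329·V_3 - 0.03704·V_1 = 0
Determinant D = (0.3704)(0.04329) - (-0.03704)(-0.03704) = 0.01466
V_1 = [(4)(0.04329) - (-0.03704)(0)]/D = 11.81 V
V_3 = [(0.3704)(0) - (4)(-0.03704)]/D = 10.1 V
The requested potential is V_3 = 10.1 V.

Final answer: V_3 = 10.1 V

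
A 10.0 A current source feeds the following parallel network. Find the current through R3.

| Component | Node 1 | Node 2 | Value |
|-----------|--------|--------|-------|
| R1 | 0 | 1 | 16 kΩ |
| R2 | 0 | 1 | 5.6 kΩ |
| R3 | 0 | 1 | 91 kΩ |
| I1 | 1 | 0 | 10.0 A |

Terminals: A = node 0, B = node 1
All resistors sit directly between nodes 0 and 1, so they are in parallel and share one voltage V; the full source current 10 A splits among them.
1/R_par = 1/16000 + 1/5600 + 1/91000 = 0.0002521 S  =>  R_par = 3967 Ω
V = I × R_par = 10 × 3967 = 39670 V
I_R3 = V/R3 = 39670/91000 = 0.436 A

Final answer: 0.436 A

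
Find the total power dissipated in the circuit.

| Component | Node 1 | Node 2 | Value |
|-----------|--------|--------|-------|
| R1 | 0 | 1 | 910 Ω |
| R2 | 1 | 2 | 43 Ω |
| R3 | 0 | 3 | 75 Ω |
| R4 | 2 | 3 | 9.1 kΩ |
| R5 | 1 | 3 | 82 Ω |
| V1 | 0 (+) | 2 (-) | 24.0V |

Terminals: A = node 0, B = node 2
Nodal analysis, taking node 2 as the 0 V reference.
Source V1 fixes V_0 = 24 V.
KCL at each unknown node (sum of currents leaving = 0; resistances in Ω):
  Node 1: (V_1 - 24)/910 + (V_1 - 0)/43 + (V_1 - V_3)/82 = 0
  Node 3: (V_3 - 24)/75 + (V_3 - 0)/9100 + (V_3 - V_1)/82 = 0
Collecting terms (coefficients in siemens):
  0.03655·V_1 - 0.0122·V_3 = 0.02637
  0.02564·V_3 - 0.0122·V_1 = 0.32
Determinant D = (0.03655)(0.02564) - (-0.0122)(-0.0122) = 0.0007884
V_1 = [(0.02637)(0.02564) - (-0.0122)(0.32)]/D = 5.808 V
V_3 = [(0.03655)(0.32) - (0.02637)(-0.0122)]/D = 15.24 V
Power in each resistor, P = (ΔV)²/R:
  P_R1 = (24 - 5.808)²/910 = 0.3637 W
  P_R2 = (5.808 - 0)²/43 = 0.7844 W
  P_R3 = (24 - 15.24)²/75 = 1.022 W
  P_R4 = (0 - 15.24)²/9100 = 0.02554 W
  P_R5 = (5.808 - 15.24)²/82 = 1.086 W
P_total = P_R1 + P_R2 + P_R3 + P_R4 + P_R5 = 3.282 W

Final answer: 3.282 W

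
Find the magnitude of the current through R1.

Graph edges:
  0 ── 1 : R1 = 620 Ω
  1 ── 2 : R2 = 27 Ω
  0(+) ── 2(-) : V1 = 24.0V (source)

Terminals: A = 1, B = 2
Nodal analysis, taking node 2 as the 0 V reference.
Source V1 fixes V_0 = 24 V.
KCL at each unknown node (sum of currents leaving = 0; resistances in Ω):
  Node 1: (V_1 - 24)/620 + (V_1 - 0)/27 = 0
Collecting terms: 0.03865 × V_1 = 0.03871  =>  V_1 = 1.002 V
I_R1 = (V_0 - V_1)/R1 = (24 - 1.002)/620 = 0.03709 A
|I_R1| = 0.03709 A

Final answer: |I_R1| = 0.03709 A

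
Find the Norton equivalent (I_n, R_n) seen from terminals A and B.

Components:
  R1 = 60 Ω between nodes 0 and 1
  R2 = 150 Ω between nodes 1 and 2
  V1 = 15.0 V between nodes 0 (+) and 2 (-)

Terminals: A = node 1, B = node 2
Find the Thévenin equivalent first; then I_n = V_th/R_th and R_n = R_th.
Step 1 — V_th is the open-circuit voltage V_A - V_B (nothing connected across the terminals).
Nodal analysis, taking node 2 as the 0 V reference.
Source V1 fixes V_0 = 15 V.
KCL at each unknown node (sum of currents leaving = 0; resistances in Ω):
  Node 1: (V_1 - 15)/60 + (V_1 - 0)/150 = 0
Collecting terms: 0.02333 × V_1 = 0.25  =>  V_1 = 10.71 V
V_th = V_1 - V_2 = 10.71 - 0 = 10.71 V
Step 2 — R_th: zero the source — replace V1 by a short circuit (node 2 merges into node 0) — and find the resistance seen between A (node 1) and B (node 0).
Reduce the network between node 1 (A) and node 0 (B) by series/parallel combination:
  Rp1 = R1 ‖ R2 (parallel, both between nodes 0 and 1) = 1/(1/60 + 1/150) = 42.86 Ω
R_th = 42.86 Ω
I_n = V_th/R_th = 10.71/42.86 = 0.25 A, and R_n = R_th = 42.86 Ω

Final answer: I_n = 0.25 A, R_n = 42.86 Ω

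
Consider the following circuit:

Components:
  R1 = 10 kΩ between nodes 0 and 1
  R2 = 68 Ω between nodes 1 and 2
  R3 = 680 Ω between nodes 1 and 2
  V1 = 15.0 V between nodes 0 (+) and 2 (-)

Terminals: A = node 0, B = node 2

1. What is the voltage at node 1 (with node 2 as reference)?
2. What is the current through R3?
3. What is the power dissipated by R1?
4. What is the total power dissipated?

Nodal analysis, taking node 2 as the 0 V reference.
Source V1 fixes V_0 = 15 V.
KCL at each unknown node (sum of currents leaving = 0; resistances in Ω):
  Node 1: (V_1 - 15)/10000 + (V_1 - 0)/68 + (V_1 - 0)/680 = 0
Collecting terms: 0.01628 × V_1 = 0.0015  =>  V_1 = 0.09216 V
Part 1:
  Read off the nodal solution: V_1 = 0.09216 V
Part 2:
  I_R3 = (V_1 - V_2)/R3 = (0.09216 - 0)/680 = 0.0001355 A
  Magnitude: I_R3 = 0.0001355 A
Part 3:
  I_R1 = (V_0 - V_1)/R1 = (15 - 0.09216)/10000 = 0.001491 A
  P_R1 = I_R1² × R1 = (0.001491)² × 10000 = 0.02222 W
Part 4:
  Power in each resistor, P = (ΔV)²/R:
    P_R1 = (15 - 0.09216)²/10000 = 0.02222 W
    P_R2 = (0.09216 - 0)²/68 = 0.0001249 W
    P_R3 = (0.09216 - 0)²/680 = 0.00001249 W
  P_total = P_R1 + P_R2 + P_R3 = 0.02236 W

Final answers:
1. V_1 = 0.09216 V
2. I_R3 = 0.0001355 A
3. P_R1 = 0.02222 W
4. P_total = 0.02236 W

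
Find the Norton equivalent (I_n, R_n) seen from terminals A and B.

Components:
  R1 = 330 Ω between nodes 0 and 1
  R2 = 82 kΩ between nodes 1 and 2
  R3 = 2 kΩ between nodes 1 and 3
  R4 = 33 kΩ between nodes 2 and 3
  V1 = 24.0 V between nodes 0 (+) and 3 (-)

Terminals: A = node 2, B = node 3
Find the Thévenin equivalent first; then I_n = V_th/R_th and R_n = R_th.
Step 1 — V_th is the open-circuit voltage V_A - V_B (nothing connected across the terminals).
Nodal analysis, taking node 3 as the 0 V reference.
Source V1 fixes V_0 = 24 V.
KCL at each unknown node (sum of currents leaving = 0; resistances in Ω):
  Node 1: (V_1 - 24)/330 + (V_1 - V_2)/82000 + (V_1 - 0)/2000 = 0
  Node 2: (V_2 - V_1)/82000 + (V_2 - 0)/33000 = 0
Collecting terms (coefficients in siemens):
  0.003542·V_1 - 0.0000122·V_2 = 0.07273
  0.0000425·V_2 - 0.0000122·V_1 = 0
Determinant D = (0.003542)(0.0000425) - (-0.0000122)(-0.0000122) = 0.0000001504
V_1 = [(0.07273)(0.0000425) - (-0.0000122)(0)]/D = 20.55 V
V_2 = [(0.003542)(0) - (0.07273)(-0.0000122)]/D = 5.897 V
V_th = V_2 - V_3 = 5.897 - 0 = 5.897 V
Step 2 — R_th: zero the source — replace V1 by a short circuit (node 3 merges into node 0) — and find the resistance seen between A (node 2) and B (node 0).
Reduce the network between node 2 (A) and node 0 (B) by series/parallel combination:
  Rp1 = R1 ‖ R3 (parallel, both between nodes 0 and 1) = 1/(1/330 + 1/2000) = 283.3 Ω
  Rs1 = R2 + Rp1 (series, joined only at node 1) = 82000 + 283.3 = 82280 Ω
  Rp2 = R4 ‖ Rs1 (parallel, both between nodes 0 and 2) = 1/(1/33000 + 1/82280) = 23550 Ω
R_th = 23.55 kΩ
I_n = V_th/R_th = 5.897/23550 = 0.0002504 A, and R_n = R_th = 23.55 kΩ

Final answer: I_n = 0.0002504 A, R_n = 23.55 kΩ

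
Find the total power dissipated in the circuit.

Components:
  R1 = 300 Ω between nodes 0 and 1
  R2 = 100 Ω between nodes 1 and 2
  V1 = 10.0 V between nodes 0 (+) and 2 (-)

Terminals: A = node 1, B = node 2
Nodal analysis, taking node 2 as the 0 V reference.
Source V1 fixes V_0 = 10 V.
KCL at each unknown node (sum of currents leaving = 0; resistances in Ω):
  Node 1: (V_1 - 10)/300 + (V_1 - 0)/100 = 0
Collecting terms: 0.01333 × V_1 = 0.03333  =>  V_1 = 2.5 V
Power in each resistor, P = (ΔV)²/R:
  P_R1 = (10 - 2.5)²/300 = 0.1875 W
  P_R2 = (2.5 - 0)²/100 = 0.0625 W
P_total = P_R1 + P_R2 = 0.25 W

Final answer: 0.25 W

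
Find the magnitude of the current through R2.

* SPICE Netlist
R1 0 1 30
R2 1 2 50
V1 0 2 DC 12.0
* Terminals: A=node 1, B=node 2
Nodal analysis, taking node 2 as the 0 V reference.
Source V1 fixes V_0 = 12 V.
KCL at each unknown node (sum of currents leaving = 0; resistances in Ω):
  Node 1: (V_1 - 12)/30 + (V_1 - 0)/50 = 0
Collecting terms: 0.05333 × V_1 = 0.4  =>  V_1 = 7.5 V
I_R2 = (V_1 - V_2)/R2 = (7.5 - 0)/50 = 0.15 A
|I_R2| = 0.15 A

Final answer: |I_R2| = 0.15 A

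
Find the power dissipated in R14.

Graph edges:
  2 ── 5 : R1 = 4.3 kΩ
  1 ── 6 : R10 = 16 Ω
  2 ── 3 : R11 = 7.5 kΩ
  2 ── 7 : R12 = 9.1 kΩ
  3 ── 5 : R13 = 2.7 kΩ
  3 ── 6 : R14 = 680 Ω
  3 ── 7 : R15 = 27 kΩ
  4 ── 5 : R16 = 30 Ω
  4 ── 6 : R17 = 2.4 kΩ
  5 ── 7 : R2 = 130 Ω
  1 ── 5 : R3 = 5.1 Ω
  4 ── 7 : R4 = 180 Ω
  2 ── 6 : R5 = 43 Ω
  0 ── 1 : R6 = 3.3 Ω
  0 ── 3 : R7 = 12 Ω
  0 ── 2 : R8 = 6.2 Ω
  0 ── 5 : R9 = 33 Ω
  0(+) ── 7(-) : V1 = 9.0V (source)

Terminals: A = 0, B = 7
Nodal analysis, taking node 7 as the 0 V reference.
Source V1 fixes V_0 = 9 V.
KCL at each unknown node (sum of currents leaving = 0; resistances in Ω):
  Node 1: (V_1 - V_5)/5.1 + (V_1 - 9)/3.3 + (V_1 - V_6)/16 = 0
  Node 2: (V_2 - V_5)/4300 + (V_2 - V_6)/43 + (V_2 - 9)/6.2 + (V_2 - V_3)/7500 + (V_2 - 0)/9100 = 0
  Node 3: (V_3 - 9)/12 + (V_3 - V_2)/7500 + (V_3 - V_5)/2700 + (V_3 - V_6)/680 + (V_3 - 0)/27000 = 0
  Node 4: (V_4 - 0)/180 + (V_4 - V_5)/30 + (V_4 - V_6)/2400 = 0
  Node 5: (V_5 - V_2)/4300 + (V_5 - 0)/130 + (V_5 - V_1)/5.1 + (V_5 - 9)/33 + (V_5 - V_3)/2700 + (V_5 - V_4)/30 = 0
  Node 6: (V_6 - V_2)/43 + (V_6 - V_1)/16 + (V_6 - V_3)/680 + (V_6 - V_4)/2400 = 0
Collecting terms (coefficients in siemens):
  0.5616·V_1 - 0.1961·V_5 - 0.0625·V_6 = 2.727
  0.185·V_2 - 0.0001333·V_3 - 0.0002326·V_5 - 0.02326·V_6 = 1.452
  0.08534·V_3 - 0.0001333·V_2 - 0.0003704·V_5 - 0.001471·V_6 = 0.75
  0.03931·V_4 - 0.03333·V_5 - 0.0004167·V_6 = 0
  0.268·V_5 - 0.1961·V_1 - 0.0002326·V_2 - 0.0003704·V_3 - 0.03333·V_4 = 0.2727
  0.08764·V_6 - 0.0625·V_1 - 0.02326·V_2 - 0.001471·V_3 - 0.0004167·V_4 = 0
Solving these 6 simultaneous equations (Gaussian elimination) gives:
  V_1 = 8.741 V, V_2 = 8.968 V, V_3 = 8.99 V, V_4 = 7.151 V
  V_5 = 8.322 V, V_6 = 8.798 V
I_R14 = (V_3 - V_6)/R14 = (8.99 - 8.798)/680 = 0.0002821 A
P_R14 = I_R14² × R14 = (0.0002821)² × 680 = 0.00005411 W

Final answer: 5.411e-05 W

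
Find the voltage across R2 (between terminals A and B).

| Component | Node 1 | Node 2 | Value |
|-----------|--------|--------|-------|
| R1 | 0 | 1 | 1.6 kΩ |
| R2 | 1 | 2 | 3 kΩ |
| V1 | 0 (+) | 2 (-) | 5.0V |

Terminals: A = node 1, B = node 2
R1 and R2 are in series across V1 (node 0 → node 1 → node 2), and the output A–B is taken across R2, so this is a voltage divider.
Series current: I = V1/(R1 + R2) = 5/(1600 + 3000) = 5/4600 = 0.001087 A
V_R2 = I × R2 = V1 × R2/(R1 + R2) = 5 × 3000/4600 = 3.261 V

Final answer: 3.261 V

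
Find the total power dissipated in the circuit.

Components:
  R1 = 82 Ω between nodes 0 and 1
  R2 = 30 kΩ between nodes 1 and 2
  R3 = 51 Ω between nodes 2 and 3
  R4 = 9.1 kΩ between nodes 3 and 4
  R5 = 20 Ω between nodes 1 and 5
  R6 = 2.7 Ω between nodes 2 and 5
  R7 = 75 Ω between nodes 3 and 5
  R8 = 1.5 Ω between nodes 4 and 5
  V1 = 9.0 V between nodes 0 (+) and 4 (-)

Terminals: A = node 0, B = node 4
Nodal analysis, taking node 4 as the 0 V reference.
Source V1 fixes V_0 = 9 V.
KCL at each unknown node (sum of currents leaving = 0; resistances in Ω):
  Node 1: (V_1 - 9)/82 + (V_1 - V_2)/30000 + (V_1 - V_5)/20 = 0
  Node 2: (V_2 - V_1)/30000 + (V_2 - V_3)/51 + (V_2 - V_5)/2.7 = 0
  Node 3: (V_3 - V_2)/51 + (V_3 - 0)/9100 + (V_3 - V_5)/75 = 0
  Node 5: (V_5 - V_1)/20 + (V_5 - V_2)/2.7 + (V_5 - V_3)/75 + (V_5 - 0)/1.5 = 0
Collecting terms (coefficients in siemens):
  0.06223·V_1 - 0.00003333·V_2 - 0.05·V_5 = 0.1098
  0.39·V_2 - 0.00003333·V_1 - 0.01961·V_3 - 0.3704·V_5 = 0
  0.03305·V_3 - 0.01961·V_2 - 0.01333·V_5 = 0
  1.1·V_5 - 0.05·V_1 - 0.3704·V_2 - 0.01333·V_3 = 0
Solving these 4 simultaneous equations (Gaussian elimination) gives:
  V_1 = 1.869 V, V_2 = 0.1306 V, V_3 = 0.1301 V, V_5 = 0.1304 V
Power in each resistor, P = (ΔV)²/R:
  P_R1 = (9 - 1.869)²/82 = 0.6202 W
  P_R2 = (1.869 - 0.1306)²/30000 = 0.0001007 W
  P_R3 = (0.1306 - 0.1301)²/51 = 0.000000004647 W
  P_R4 = (0.1301 - 0)²/9100 = 0.000001859 W
  P_R5 = (1.869 - 0.1304)²/20 = 0.1511 W
  P_R6 = (0.1306 - 0.1304)²/2.7 = 0.000000006322 W
  P_R7 = (0.1301 - 0.1304)²/75 = 0.000000001691 W
  P_R8 = (0 - 0.1304)²/1.5 = 0.01134 W
P_total = P_R1 + P_R2 + P_R3 + P_R4 + P_R5 + P_R6 + P_R7 + P_R8 = 0.7827 W

Final answer: 0.7827 W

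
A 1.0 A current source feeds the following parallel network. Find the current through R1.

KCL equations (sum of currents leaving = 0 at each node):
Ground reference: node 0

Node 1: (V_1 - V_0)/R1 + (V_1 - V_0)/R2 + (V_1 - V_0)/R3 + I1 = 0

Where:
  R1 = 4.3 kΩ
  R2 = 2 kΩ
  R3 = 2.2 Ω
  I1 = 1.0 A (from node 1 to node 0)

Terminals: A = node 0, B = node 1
All resistors sit directly between nodes 0 and 1, so they are in parallel and share one voltage V; the full source current 1 A splits among them.
1/R_par = 1/4300 + 1/2000 + 1/2.2 = 0.4553 S  =>  R_par = 2.196 Ω
V = I × R_par = 1 × 2.196 = 2.196 V
I_R1 = V/R1 = 2.196/4300 = 0.0005108 A

Final answer: 0.0005108 A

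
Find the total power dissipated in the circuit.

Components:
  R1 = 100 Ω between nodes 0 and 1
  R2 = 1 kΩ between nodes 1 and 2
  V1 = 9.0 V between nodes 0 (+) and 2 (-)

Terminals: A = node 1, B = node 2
Nodal analysis, taking node 2 as the 0 V reference.
Source V1 fixes V_0 = 9 V.
KCL at each unknown node (sum of currents leaving = 0; resistances in Ω):
  Node 1: (V_1 - 9)/100 + (V_1 - 0)/1000 = 0
Collecting terms: 0.011 × V_1 = 0.09  =>  V_1 = 8.182 V
Power in each resistor, P = (ΔV)²/R:
  P_R1 = (9 - 8.182)²/100 = 0.006694 W
  P_R2 = (8.182 - 0)²/1000 = 0.06694 W
P_total = P_R1 + P_R2 = 0.07364 W

Final answer: 0.07364 W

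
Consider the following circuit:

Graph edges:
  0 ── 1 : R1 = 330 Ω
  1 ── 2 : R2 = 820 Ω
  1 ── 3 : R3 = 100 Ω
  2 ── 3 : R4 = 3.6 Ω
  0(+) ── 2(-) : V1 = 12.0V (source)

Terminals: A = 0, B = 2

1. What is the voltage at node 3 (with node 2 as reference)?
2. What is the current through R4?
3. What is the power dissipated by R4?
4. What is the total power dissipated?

Nodal analysis, taking node 2 as the 0 V reference.
Source V1 fixes V_0 = 12 V.
KCL at each unknown node (sum of currents leaving = 0; resistances in Ω):
  Node 1: (V_1 - 12)/330 + (V_1 - 0)/820 + (V_1 - V_3)/100 = 0
  Node 3: (V_3 - V_1)/100 + (V_3 - 0)/3.6 = 0
Collecting terms (coefficients in siemens):
  0.01425·V_1 - 0.01·V_3 = 0.03636
  0.2878·V_3 - 0.01·V_1 = 0
Determinant D = (0.01425)(0.2878) - (-0.01)(-0.01) = 0.004001
V_1 = [(0.03636)(0.2878) - (-0.01)(0)]/D = 2.616 V
V_3 = [(0.01425)(0) - (0.03636)(-0.01)]/D = 0.09089 V
Part 1:
  Read off the nodal solution: V_3 = 0.09089 V
Part 2:
  I_R4 = (V_2 - V_3)/R4 = (0 - 0.09089)/3.6 = -0.02525 A
  Magnitude: I_R4 = 0.02525 A
Part 3:
  I_R4 = (V_2 - V_3)/R4 = (0 - 0.09089)/3.6 = -0.02525 A
  P_R4 = I_R4² × R4 = (-0.02525)² × 3.6 = 0.002295 W
Part 4:
  Power in each resistor, P = (ΔV)²/R:
    P_R1 = (12 - 2.616)²/330 = 0.2669 W
    P_R2 = (2.616 - 0)²/820 = 0.008343 W
    P_R3 = (2.616 - 0.09089)²/100 = 0.06374 W
    P_R4 = (0 - 0.09089)²/3.6 = 0.002295 W
  P_total = P_R1 + P_R2 + P_R3 + P_R4 = 0.3412 W

Final answers:
1. V_3 = 0.09089 V
2. I_R4 = 0.02525 A
3. P_R4 = 0.002295 W
4. P_total = 0.3412 W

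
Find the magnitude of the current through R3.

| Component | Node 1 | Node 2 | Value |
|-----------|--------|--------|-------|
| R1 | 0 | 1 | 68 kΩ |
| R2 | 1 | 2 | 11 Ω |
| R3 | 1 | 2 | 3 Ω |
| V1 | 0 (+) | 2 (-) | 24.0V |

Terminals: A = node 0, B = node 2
Nodal analysis, taking node 2 as the 0 V reference.
Source V1 fixes V_0 = 24 V.
KCL at each unknown node (sum of currents leaving = 0; resistances in Ω):
  Node 1: (V_1 - 24)/68000 + (V_1 - 0)/11 + (V_1 - 0)/3 = 0
Collecting terms: 0.4243 × V_1 = 0.0003529  =>  V_1 = 0.0008319 V
I_R3 = (V_1 - V_2)/R3 = (0.0008319 - 0)/3 = 0.0002773 A
|I_R3| = 0.0002773 A

Final answer: |I_R3| = 0.0002773 A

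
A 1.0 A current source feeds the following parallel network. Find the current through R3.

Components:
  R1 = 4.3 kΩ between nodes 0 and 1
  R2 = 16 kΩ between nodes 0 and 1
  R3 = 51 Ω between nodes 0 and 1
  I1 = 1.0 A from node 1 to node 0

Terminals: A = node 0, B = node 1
All resistors sit directly between nodes 0 and 1, so they are in parallel and share one voltage V; the full source current 1 A splits among them.
1/R_par = 1/4300 + 1/16000 + 1/51 = 0.0199 S  =>  R_par = 50.24 Ω
V = I × R_par = 1 × 50.24 = 50.24 V
I_R3 = V/R3 = 50.24/51 = 0.9852 A

Final answer: 0.9852 A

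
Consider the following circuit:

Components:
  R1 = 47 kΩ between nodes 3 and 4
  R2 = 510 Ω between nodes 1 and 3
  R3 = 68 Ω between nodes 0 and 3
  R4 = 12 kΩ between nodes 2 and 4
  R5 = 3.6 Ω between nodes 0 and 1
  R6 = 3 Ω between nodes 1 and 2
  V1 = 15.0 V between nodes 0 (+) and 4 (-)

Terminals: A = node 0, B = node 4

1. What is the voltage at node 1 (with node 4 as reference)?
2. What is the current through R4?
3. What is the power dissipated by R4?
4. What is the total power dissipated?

Nodal analysis, taking node 4 as the 0 V reference.
Source V1 fixes V_0 = 15 V.
KCL at each unknown node (sum of currents leaving = 0; resistances in Ω):
  Node 1: (V_1 - V_3)/510 + (V_1 - 15)/3.6 + (V_1 - V_2)/3 = 0
  Node 2: (V_2 - 0)/12000 + (V_2 - V_1)/3 = 0
  Node 3: (V_3 - 0)/47000 + (V_3 - V_1)/510 + (V_3 - 15)/68 = 0
Collecting terms (coefficients in siemens):
  0.6131·V_1 - 0.3333·V_2 - 0.001961·V_3 = 4.167
  0.3334·V_2 - 0.3333·V_1 = 0
  0.01669·V_3 - 0.001961·V_1 = 0.2206
Solving these 3 simultaneous equations (Gaussian elimination) gives:
  V_1 = 15 V, V_2 = 14.99 V, V_3 = 14.98 V
Part 1:
  Read off the nodal solution: V_1 = 15 V
Part 2:
  I_R4 = (V_2 - V_4)/R4 = (14.99 - 0)/12000 = 0.001249 A
  Magnitude: I_R4 = 0.001249 A
Part 3:
  I_R4 = (V_2 - V_4)/R4 = (14.99 - 0)/12000 = 0.001249 A
  P_R4 = I_R4² × R4 = (0.001249)² × 12000 = 0.01873 W
Part 4:
  Power in each resistor, P = (ΔV)²/R:
    P_R1 = (14.98 - 0)²/47000 = 0.004775 W
    P_R2 = (15 - 14.98)²/510 = 0.0000004448 W
    P_R3 = (15 - 14.98)²/68 = 0.000005687 W
    P_R4 = (14.99 - 0)²/12000 = 0.01873 W
    P_R5 = (15 - 15)²/3.6 = 0.000005888 W
    P_R6 = (15 - 14.99)²/3 = 0.000004682 W
  P_total = P_R1 + P_R2 + P_R3 + P_R4 + P_R5 + P_R6 = 0.02352 W

Final answers:
1. V_1 = 15 V
2. I_R4 = 0.001249 A
3. P_R4 = 0.01873 W
4. P_total = 0.02352 W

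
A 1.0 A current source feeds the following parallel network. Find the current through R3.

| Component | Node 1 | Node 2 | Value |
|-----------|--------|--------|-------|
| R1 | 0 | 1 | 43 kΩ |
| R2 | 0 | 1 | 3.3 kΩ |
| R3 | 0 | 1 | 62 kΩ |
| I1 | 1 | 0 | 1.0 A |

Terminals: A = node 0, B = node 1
All resistors sit directly between nodes 0 and 1, so they are in parallel and share one voltage V; the full source current 1 A splits among them.
1/R_par = 1/43000 + 1/3300 + 1/62000 = 0.0003424 S  =>  R_par = 2920 Ω
V = I × R_par = 1 × 2920 = 2920 V
I_R3 = V/R3 = 2920/62000 = 0.0471 A

Final answer: 0.0471 A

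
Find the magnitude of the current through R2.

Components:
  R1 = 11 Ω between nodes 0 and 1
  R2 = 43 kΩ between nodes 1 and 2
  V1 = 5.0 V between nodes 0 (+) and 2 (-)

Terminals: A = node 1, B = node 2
Nodal analysis, taking node 2 as the 0 V reference.
Source V1 fixes V_0 = 5 V.
KCL at each unknown node (sum of currents leaving = 0; resistances in Ω):
  Node 1: (V_1 - 5)/11 + (V_1 - 0)/43000 = 0
Collecting terms: 0.09093 × V_1 = 0.4545  =>  V_1 = 4.999 V
I_R2 = (V_1 - V_2)/R2 = (4.999 - 0)/43000 = 0.0001162 A
|I_R2| = 0.0001162 A

Final answer: |I_R2| = 0.0001162 A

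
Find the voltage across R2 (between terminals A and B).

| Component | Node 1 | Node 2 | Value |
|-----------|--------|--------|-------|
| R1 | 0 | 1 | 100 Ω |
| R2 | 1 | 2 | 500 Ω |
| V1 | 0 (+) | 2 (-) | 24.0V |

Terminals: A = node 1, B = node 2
R1 and R2 are in series across V1 (node 0 → node 1 → node 2), and the output A–B is taken across R2, so this is a voltage divider.
Series current: I = V1/(R1 + R2) = 24/(100 + 500) = 24/600 = 0.04 A
V_R2 = I × R2 = V1 × R2/(R1 + R2) = 24 × 500/600 = 20 V

Final answer: 20 V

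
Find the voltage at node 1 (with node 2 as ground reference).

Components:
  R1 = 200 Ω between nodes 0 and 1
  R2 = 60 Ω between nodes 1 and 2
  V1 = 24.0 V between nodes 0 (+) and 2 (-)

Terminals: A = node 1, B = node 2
Nodal analysis, taking node 2 as the 0 V reference.
Source V1 fixes V_0 = 24 V.
KCL at each unknown node (sum of currents leaving = 0; resistances in Ω):
  Node 1: (V_1 - 24)/200 + (V_1 - 0)/60 = 0
Collecting terms: 0.02167 × V_1 = 0.12  =>  V_1 = 5.538 V
The requested potential is V_1 = 5.538 V.

Final answer: V_1 = 5.538 V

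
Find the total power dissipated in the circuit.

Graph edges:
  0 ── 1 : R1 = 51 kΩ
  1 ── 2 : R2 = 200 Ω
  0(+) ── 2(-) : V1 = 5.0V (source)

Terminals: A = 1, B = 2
Nodal analysis, taking node 2 as the 0 V reference.
Source V1 fixes V_0 = 5 V.
KCL at each unknown node (sum of currents leaving = 0; resistances in Ω):
  Node 1: (V_1 - 5)/51000 + (V_1 - 0)/200 = 0
Collecting terms: 0.00502 × V_1 = 0.00009804  =>  V_1 = 0.01953 V
Power in each resistor, P = (ΔV)²/R:
  P_R1 = (5 - 0.01953)²/51000 = 0.0004864 W
  P_R2 = (0.01953 - 0)²/200 = 0.000001907 W
P_total = P_R1 + P_R2 = 0.0004883 W

Final answer: 0.0004883 W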